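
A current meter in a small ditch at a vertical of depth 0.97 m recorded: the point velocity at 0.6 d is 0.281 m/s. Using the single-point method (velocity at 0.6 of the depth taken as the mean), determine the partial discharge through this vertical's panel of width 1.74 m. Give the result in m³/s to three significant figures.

0.474 m³/s

v̄ = v₀.₆ = 0.281 m/s
q = v̄ × d × w = 0.2810 × 0.97 × 1.74 = 0.4743 m³/s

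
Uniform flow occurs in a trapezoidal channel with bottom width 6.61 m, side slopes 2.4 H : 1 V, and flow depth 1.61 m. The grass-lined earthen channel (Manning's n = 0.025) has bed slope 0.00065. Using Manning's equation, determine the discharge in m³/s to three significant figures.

18.6 m³/s

A = (b + z·y)·y = (6.61 + 2.4×1.61)×1.61 = 16.86 m²
P = b + 2y√(1+z²) = 6.61 + 2×1.61×√(1+2.4²) = 14.98 m
R = A/P = 16.86/14.98 = 1.126 m
Q = (1/n)·A·R^(2/3)·S^(1/2) = (1/0.025) × 16.86 × 1.126^(2/3) × 0.00065^(1/2) = 18.61 m³/s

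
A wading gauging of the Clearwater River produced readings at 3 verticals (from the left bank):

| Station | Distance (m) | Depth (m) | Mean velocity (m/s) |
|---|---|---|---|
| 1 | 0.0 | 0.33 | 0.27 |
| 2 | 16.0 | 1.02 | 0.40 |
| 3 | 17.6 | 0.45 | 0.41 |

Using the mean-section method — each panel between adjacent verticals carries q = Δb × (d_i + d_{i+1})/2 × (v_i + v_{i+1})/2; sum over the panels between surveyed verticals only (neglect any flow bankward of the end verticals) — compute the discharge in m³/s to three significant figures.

Panel 1-2: Δb = 16 m, d̄ = (0.33+1.02)/2 = 0.675, v̄ = (0.27+0.40)/2 = 0.335 → q = 16×0.675×0.335 = 3.618 m³/s
Panel 2-3: Δb = 1.6 m, d̄ = (1.02+0.45)/2 = 0.735, v̄ = (0.40+0.41)/2 = 0.405 → q = 1.6×0.735×0.405 = 0.4763 m³/s
Q = Σ q = 4.094 m³/s

4.09 m³/s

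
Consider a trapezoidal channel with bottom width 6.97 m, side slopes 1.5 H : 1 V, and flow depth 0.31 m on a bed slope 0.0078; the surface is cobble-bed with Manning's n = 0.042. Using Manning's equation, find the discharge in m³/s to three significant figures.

A = (b + z·y)·y = (6.97 + 1.5×0.31)×0.31 = 2.305 m²
P = b + 2y√(1+z²) = 6.97 + 2×0.31×√(1+1.5²) = 8.088 m
R = A/P = 2.305/8.088 = 0.2850 m
Q = (1/n)·A·R^(2/3)·S^(1/2) = (1/0.042) × 2.305 × 0.2850^(2/3) × 0.0078^(1/2) = 2.099 m³/s

2.10 m³/s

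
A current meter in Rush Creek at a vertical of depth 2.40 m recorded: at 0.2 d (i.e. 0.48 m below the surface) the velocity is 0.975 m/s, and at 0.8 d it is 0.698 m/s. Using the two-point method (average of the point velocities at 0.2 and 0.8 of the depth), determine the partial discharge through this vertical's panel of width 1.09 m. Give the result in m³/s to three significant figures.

v̄ = (0.975 + 0.698) / 2 = 0.8365 m/s
q = v̄ × d × w = 0.8365 × 2.40 × 1.09 = 2.188 m³/s

2.19 m³/s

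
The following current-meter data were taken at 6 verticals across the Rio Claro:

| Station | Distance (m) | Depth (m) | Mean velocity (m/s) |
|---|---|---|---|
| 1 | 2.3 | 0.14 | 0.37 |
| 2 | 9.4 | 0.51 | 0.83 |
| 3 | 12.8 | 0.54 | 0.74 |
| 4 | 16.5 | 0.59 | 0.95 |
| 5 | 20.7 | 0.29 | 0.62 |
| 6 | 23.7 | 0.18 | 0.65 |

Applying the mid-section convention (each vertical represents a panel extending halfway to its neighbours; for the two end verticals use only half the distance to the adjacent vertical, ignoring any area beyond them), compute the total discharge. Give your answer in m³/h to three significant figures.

24700 m³/h

w_1 = (9.4 − 2.3)/2 = 3.55 m; q_1 = 0.37 × 0.14 × 3.55 = 0.1839 m³/s
w_2 = (12.8 − 2.3)/2 = 5.25 m; q_2 = 0.83 × 0.51 × 5.25 = 2.222 m³/s
w_3 = (16.5 − 9.4)/2 = 3.55 m; q_3 = 0.74 × 0.54 × 3.55 = 1.419 m³/s
w_4 = (20.7 − 12.8)/2 = 3.95 m; q_4 = 0.95 × 0.59 × 3.95 = 2.214 m³/s
w_5 = (23.7 − 16.5)/2 = 3.6 m; q_5 = 0.62 × 0.29 × 3.6 = 0.6473 m³/s
w_6 = (23.7 − 20.7)/2 = 1.5 m; q_6 = 0.65 × 0.18 × 1.5 = 0.1755 m³/s
Q = Σ qᵢ = 6.862 m³/s
= 6.862 × 3600 = 24700 m³/h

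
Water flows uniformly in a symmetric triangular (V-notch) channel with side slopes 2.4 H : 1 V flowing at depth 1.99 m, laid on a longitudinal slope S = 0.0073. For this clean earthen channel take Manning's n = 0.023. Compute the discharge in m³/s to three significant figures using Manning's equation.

A = z·y² = 2.4×1.99² = 9.504 m²
P = 2y√(1+z²) = 2×1.99×√(1+2.4²) = 10.35 m
R = A/P = 9.504/10.35 = 0.9185 m
Q = (1/n)·A·R^(2/3)·S^(1/2) = (1/0.023) × 9.504 × 0.9185^(2/3) × 0.0073^(1/2) = 33.36 m³/s

33.4 m³/s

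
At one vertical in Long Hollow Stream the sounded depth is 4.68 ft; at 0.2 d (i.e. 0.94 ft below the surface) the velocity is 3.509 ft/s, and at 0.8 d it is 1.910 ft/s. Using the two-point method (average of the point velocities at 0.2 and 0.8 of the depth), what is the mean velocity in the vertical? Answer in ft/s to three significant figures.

v̄ = (3.509 + 1.910) / 2 = 2.710 ft/s

2.71 ft/s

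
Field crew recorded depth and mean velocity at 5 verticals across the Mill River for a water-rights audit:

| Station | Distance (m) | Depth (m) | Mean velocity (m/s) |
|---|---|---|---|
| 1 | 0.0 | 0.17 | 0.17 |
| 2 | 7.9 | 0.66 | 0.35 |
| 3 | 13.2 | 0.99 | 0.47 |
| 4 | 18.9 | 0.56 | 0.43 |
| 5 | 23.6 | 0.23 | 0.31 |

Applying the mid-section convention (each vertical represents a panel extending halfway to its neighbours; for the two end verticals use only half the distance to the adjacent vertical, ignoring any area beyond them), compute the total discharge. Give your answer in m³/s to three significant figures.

5.62 m³/s

w_1 = (7.9 − 0.0)/2 = 3.95 m; q_1 = 0.17 × 0.17 × 3.95 = 0.1142 m³/s
w_2 = (13.2 − 0.0)/2 = 6.6 m; q_2 = 0.35 × 0.66 × 6.6 = 1.525 m³/s
w_3 = (18.9 − 7.9)/2 = 5.5 m; q_3 = 0.47 × 0.99 × 5.5 = 2.559 m³/s
w_4 = (23.6 − 13.2)/2 = 5.2 m; q_4 = 0.43 × 0.56 × 5.2 = 1.252 m³/s
w_5 = (23.6 − 18.9)/2 = 2.35 m; q_5 = 0.31 × 0.23 × 2.35 = 0.1676 m³/s
Q = Σ qᵢ = 5.618 m³/s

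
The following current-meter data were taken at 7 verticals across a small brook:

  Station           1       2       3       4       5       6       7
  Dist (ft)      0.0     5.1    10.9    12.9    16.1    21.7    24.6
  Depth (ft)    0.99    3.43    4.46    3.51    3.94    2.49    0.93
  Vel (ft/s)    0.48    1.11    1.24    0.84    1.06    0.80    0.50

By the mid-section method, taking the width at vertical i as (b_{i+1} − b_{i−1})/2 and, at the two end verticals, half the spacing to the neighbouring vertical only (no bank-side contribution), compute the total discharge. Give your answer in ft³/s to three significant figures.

78.7 ft³/s

w_1 = (5.1 − 0.0)/2 = 2.55 ft; q_1 = 0.48 × 0.99 × 2.55 = 1.212 ft³/s
w_2 = (10.9 − 0.0)/2 = 5.45 ft; q_2 = 1.11 × 3.43 × 5.45 = 20.75 ft³/s
w_3 = (12.9 − 5.1)/2 = 3.9 ft; q_3 = 1.24 × 4.46 × 3.9 = 21.57 ft³/s
w_4 = (16.1 − 10.9)/2 = 2.6 ft; q_4 = 0.84 × 3.51 × 2.6 = 7.666 ft³/s
w_5 = (21.7 − 12.9)/2 = 4.4 ft; q_5 = 1.06 × 3.94 × 4.4 = 18.38 ft³/s
w_6 = (24.6 − 16.1)/2 = 4.25 ft; q_6 = 0.80 × 2.49 × 4.25 = 8.466 ft³/s
w_7 = (24.6 − 21.7)/2 = 1.45 ft; q_7 = 0.50 × 0.93 × 1.45 = 0.6743 ft³/s
Q = Σ qᵢ = 78.71 ft³/s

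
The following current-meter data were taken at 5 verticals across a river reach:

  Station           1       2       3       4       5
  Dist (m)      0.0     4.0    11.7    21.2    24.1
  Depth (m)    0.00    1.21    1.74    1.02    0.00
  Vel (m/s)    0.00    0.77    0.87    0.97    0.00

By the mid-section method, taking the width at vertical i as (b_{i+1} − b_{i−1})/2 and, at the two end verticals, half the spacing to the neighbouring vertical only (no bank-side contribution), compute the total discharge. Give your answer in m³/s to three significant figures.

w_2 = (11.7 − 0.0)/2 = 5.85 m; q_2 = 0.77 × 1.21 × 5.85 = 5.450 m³/s
w_3 = (21.2 − 4.0)/2 = 8.6 m; q_3 = 0.87 × 1.74 × 8.6 = 13.02 m³/s
w_4 = (24.1 − 11.7)/2 = 6.2 m; q_4 = 0.97 × 1.02 × 6.2 = 6.134 m³/s
Stations 1, 5 contribute zero (depth or velocity is 0).
Q = Σ qᵢ = 24.60 m³/s

24.6 m³/s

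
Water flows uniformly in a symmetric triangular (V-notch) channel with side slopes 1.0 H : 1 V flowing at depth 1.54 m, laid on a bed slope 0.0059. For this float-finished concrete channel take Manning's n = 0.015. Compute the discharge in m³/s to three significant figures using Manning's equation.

8.10 m³/s

A = z·y² = 1.0×1.54² = 2.372 m²
P = 2y√(1+z²) = 2×1.54×√(1+1.0²) = 4.356 m
R = A/P = 2.372/4.356 = 0.5445 m
Q = (1/n)·A·R^(2/3)·S^(1/2) = (1/0.015) × 2.372 × 0.5445^(2/3) × 0.0059^(1/2) = 8.098 m³/s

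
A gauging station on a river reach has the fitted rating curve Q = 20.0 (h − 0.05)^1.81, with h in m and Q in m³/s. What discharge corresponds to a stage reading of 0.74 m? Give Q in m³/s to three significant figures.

10.2 m³/s

Q = 20.0 × (0.74 − 0.05)^1.81 = 20.0 × 0.69^1.81 = 10.22 m³/s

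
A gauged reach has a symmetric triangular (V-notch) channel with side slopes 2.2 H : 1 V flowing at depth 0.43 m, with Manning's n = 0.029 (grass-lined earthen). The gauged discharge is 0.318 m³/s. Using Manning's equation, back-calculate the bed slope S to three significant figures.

0.00452

A = z·y² = 2.2×0.43² = 0.4068 m²
P = 2y√(1+z²) = 2×0.43×√(1+2.2²) = 2.078 m
R = A/P = 0.4068/2.078 = 0.1957 m
S = (Q·n / (1·A·R^(2/3)))² = (0.318×0.029 / (1×0.4068×0.3371))² = 0.004523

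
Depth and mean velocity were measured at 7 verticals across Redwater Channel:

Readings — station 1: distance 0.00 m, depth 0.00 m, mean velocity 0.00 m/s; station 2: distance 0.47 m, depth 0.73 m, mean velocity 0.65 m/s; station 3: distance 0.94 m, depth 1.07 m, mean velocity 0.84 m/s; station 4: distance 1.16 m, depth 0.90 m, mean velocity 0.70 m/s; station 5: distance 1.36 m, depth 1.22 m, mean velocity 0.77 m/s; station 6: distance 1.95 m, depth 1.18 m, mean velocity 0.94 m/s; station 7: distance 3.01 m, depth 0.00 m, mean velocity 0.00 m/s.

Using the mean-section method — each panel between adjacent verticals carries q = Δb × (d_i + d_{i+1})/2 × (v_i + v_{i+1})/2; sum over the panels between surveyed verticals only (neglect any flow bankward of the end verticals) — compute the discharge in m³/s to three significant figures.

Panel 1-2: Δb = 0.47 m, d̄ = (0.00+0.73)/2 = 0.365, v̄ = (0.00+0.65)/2 = 0.325 → q = 0.47×0.365×0.325 = 0.05575 m³/s
Panel 2-3: Δb = 0.47 m, d̄ = (0.73+1.07)/2 = 0.9, v̄ = (0.65+0.84)/2 = 0.745 → q = 0.47×0.9×0.745 = 0.3151 m³/s
Panel 3-4: Δb = 0.22 m, d̄ = (1.07+0.90)/2 = 0.985, v̄ = (0.84+0.70)/2 = 0.77 → q = 0.22×0.985×0.77 = 0.1669 m³/s
Panel 4-5: Δb = 0.2 m, d̄ = (0.90+1.22)/2 = 1.06, v̄ = (0.70+0.77)/2 = 0.735 → q = 0.2×1.06×0.735 = 0.1558 m³/s
Panel 5-6: Δb = 0.59 m, d̄ = (1.22+1.18)/2 = 1.2, v̄ = (0.77+0.94)/2 = 0.855 → q = 0.59×1.2×0.855 = 0.6053 m³/s
Panel 6-7: Δb = 1.06 m, d̄ = (1.18+0.00)/2 = 0.59, v̄ = (0.94+0.00)/2 = 0.47 → q = 1.06×0.59×0.47 = 0.2939 m³/s
Q = Σ q = 1.593 m³/s

1.59 m³/s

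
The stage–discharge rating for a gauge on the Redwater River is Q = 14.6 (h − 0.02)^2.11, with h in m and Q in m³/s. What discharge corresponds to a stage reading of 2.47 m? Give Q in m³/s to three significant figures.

96.7 m³/s

Q = 14.6 × (2.47 − 0.02)^2.11 = 14.6 × 2.45^2.11 = 96.71 m³/s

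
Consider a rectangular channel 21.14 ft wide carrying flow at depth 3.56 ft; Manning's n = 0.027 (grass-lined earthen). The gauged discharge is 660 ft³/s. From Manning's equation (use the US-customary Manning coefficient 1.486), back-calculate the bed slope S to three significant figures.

A = b·y = 21.14 × 3.56 = 75.26 ft²
P = b + 2y = 21.14 + 2×3.56 = 28.26 ft
R = A/P = 75.26/28.26 = 2.663 ft
S = (Q·n / (1.486·A·R^(2/3)))² = (660×0.027 / (1.486×75.26×1.921))² = 0.006878

0.00688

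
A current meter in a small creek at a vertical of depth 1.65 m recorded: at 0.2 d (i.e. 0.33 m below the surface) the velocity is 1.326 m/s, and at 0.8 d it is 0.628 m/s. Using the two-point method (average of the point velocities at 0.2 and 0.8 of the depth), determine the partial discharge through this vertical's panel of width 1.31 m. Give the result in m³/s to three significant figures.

v̄ = (1.326 + 0.628) / 2 = 0.9770 m/s
q = v̄ × d × w = 0.9770 × 1.65 × 1.31 = 2.112 m³/s

2.11 m³/s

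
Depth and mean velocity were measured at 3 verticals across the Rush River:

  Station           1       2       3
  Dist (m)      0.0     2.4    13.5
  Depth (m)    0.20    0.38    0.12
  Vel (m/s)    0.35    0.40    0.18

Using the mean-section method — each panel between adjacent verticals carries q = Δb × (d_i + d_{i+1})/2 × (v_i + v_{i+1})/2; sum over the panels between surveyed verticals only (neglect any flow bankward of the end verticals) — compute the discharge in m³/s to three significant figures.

1.07 m³/s

Panel 1-2: Δb = 2.4 m, d̄ = (0.20+0.38)/2 = 0.29, v̄ = (0.35+0.40)/2 = 0.375 → q = 2.4×0.29×0.375 = 0.2610 m³/s
Panel 2-3: Δb = 11.1 m, d̄ = (0.38+0.12)/2 = 0.25, v̄ = (0.40+0.18)/2 = 0.29 → q = 11.1×0.25×0.29 = 0.8048 m³/s
Q = Σ q = 1.066 m³/s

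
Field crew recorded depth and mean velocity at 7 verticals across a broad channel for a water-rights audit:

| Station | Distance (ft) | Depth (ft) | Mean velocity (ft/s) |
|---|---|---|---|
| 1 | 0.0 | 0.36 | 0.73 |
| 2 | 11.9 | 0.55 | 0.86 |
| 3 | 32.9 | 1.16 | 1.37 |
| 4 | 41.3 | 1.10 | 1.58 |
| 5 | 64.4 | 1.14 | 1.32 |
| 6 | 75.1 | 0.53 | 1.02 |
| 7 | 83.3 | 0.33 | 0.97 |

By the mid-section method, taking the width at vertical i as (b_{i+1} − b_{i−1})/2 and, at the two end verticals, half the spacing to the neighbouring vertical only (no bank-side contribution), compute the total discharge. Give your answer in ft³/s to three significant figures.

91.9 ft³/s

w_1 = (11.9 − 0.0)/2 = 5.95 ft; q_1 = 0.73 × 0.36 × 5.95 = 1.564 ft³/s
w_2 = (32.9 − 0.0)/2 = 16.45 ft; q_2 = 0.86 × 0.55 × 16.45 = 7.781 ft³/s
w_3 = (41.3 − 11.9)/2 = 14.7 ft; q_3 = 1.37 × 1.16 × 14.7 = 23.36 ft³/s
w_4 = (64.4 − 32.9)/2 = 15.75 ft; q_4 = 1.58 × 1.10 × 15.75 = 27.37 ft³/s
w_5 = (75.1 − 41.3)/2 = 16.9 ft; q_5 = 1.32 × 1.14 × 16.9 = 25.43 ft³/s
w_6 = (83.3 − 64.4)/2 = 9.45 ft; q_6 = 1.02 × 0.53 × 9.45 = 5.109 ft³/s
w_7 = (83.3 − 75.1)/2 = 4.1 ft; q_7 = 0.97 × 0.33 × 4.1 = 1.312 ft³/s
Q = Σ qᵢ = 91.93 ft³/s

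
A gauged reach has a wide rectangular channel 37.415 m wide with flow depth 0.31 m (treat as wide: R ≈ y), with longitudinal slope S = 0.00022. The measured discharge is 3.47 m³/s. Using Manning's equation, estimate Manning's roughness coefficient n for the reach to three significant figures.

0.0227

A = b·y = 37.415 × 0.31 = 11.60 m²
Wide channel: R ≈ y = 0.31 m
n = (1/Q)·A·R^(2/3)·S^(1/2) = (1/3.47) × 11.60 × 0.4580 × 0.01483 = 0.02271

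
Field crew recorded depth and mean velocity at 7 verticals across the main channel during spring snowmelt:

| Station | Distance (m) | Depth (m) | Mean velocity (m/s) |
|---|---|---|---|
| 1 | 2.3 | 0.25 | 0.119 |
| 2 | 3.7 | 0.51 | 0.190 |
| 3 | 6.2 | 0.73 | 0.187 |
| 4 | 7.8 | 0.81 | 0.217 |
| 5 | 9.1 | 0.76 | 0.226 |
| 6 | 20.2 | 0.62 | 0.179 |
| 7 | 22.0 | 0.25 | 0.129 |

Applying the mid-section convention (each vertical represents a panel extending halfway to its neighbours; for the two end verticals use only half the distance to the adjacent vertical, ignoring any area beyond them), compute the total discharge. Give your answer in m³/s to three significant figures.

2.55 m³/s

w_1 = (3.7 − 2.3)/2 = 0.7 m; q_1 = 0.119 × 0.25 × 0.7 = 0.02083 m³/s
w_2 = (6.2 − 2.3)/2 = 1.95 m; q_2 = 0.190 × 0.51 × 1.95 = 0.1890 m³/s
w_3 = (7.8 − 3.7)/2 = 2.05 m; q_3 = 0.187 × 0.73 × 2.05 = 0.2798 m³/s
w_4 = (9.1 − 6.2)/2 = 1.45 m; q_4 = 0.217 × 0.81 × 1.45 = 0.2549 m³/s
w_5 = (20.2 − 7.8)/2 = 6.2 m; q_5 = 0.226 × 0.76 × 6.2 = 1.065 m³/s
w_6 = (22.0 − 9.1)/2 = 6.45 m; q_6 = 0.179 × 0.62 × 6.45 = 0.7158 m³/s
w_7 = (22.0 − 20.2)/2 = 0.9 m; q_7 = 0.129 × 0.25 × 0.9 = 0.02903 m³/s
Q = Σ qᵢ = 2.554 m³/s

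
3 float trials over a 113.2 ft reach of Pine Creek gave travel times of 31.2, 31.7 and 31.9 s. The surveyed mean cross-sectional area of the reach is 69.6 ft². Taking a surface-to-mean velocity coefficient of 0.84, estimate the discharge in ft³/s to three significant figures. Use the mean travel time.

t̄ = (31.2 + 31.7 + 31.9) / 3 = 31.6 s
v_surface = L / t̄ = 113.2 / 31.6 = 3.582 ft/s
v_mean = 0.84 × 3.582 = 3.009 ft/s
Q = A × v_mean = 69.6 × 3.009 = 209.4 ft³/s

209 ft³/s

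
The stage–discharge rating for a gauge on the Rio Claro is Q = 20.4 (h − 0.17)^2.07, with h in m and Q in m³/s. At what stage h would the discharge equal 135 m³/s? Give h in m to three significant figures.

h − h₀ = (Q/C)^(1/b) = (135/20.4)^(1/2.07) = 2.492 m
h = 0.17 + 2.492 = 2.662 m

2.66 m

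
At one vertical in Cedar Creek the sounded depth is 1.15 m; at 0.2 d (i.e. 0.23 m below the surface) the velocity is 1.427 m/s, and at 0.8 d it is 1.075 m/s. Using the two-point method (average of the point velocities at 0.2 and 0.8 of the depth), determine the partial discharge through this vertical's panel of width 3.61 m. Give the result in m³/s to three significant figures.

5.19 m³/s

v̄ = (1.427 + 1.075) / 2 = 1.251 m/s
q = v̄ × d × w = 1.251 × 1.15 × 3.61 = 5.194 m³/s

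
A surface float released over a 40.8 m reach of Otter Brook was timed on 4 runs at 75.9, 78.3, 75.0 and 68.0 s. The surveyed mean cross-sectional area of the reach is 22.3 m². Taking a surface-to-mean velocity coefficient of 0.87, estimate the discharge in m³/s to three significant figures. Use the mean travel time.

t̄ = (75.9 + 78.3 + 75.0 + 68.0) / 4 = 74.3 s
v_surface = L / t̄ = 40.8 / 74.3 = 0.5491 m/s
v_mean = 0.87 × 0.5491 = 0.4777 m/s
Q = A × v_mean = 22.3 × 0.4777 = 10.65 m³/s

10.7 m³/s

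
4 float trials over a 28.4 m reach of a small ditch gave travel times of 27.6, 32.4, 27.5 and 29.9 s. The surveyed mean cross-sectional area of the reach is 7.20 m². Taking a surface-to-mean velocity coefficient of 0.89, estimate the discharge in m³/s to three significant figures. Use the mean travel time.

t̄ = (27.6 + 32.4 + 27.5 + 29.9) / 4 = 29.35 s
v_surface = L / t̄ = 28.4 / 29.35 = 0.9676 m/s
v_mean = 0.89 × 0.9676 = 0.8612 m/s
Q = A × v_mean = 7.20 × 0.8612 = 6.201 m³/s

6.20 m³/s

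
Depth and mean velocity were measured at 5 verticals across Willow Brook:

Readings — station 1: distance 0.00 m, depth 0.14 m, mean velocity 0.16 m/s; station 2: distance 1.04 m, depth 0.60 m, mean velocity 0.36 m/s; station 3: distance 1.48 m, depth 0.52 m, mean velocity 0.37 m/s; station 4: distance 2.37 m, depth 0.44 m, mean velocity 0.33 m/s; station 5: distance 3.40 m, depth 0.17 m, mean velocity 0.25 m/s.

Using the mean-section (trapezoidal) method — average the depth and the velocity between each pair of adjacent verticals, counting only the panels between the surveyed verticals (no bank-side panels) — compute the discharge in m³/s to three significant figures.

0.431 m³/s

Panel 1-2: Δb = 1.04 m, d̄ = (0.14+0.60)/2 = 0.37, v̄ = (0.16+0.36)/2 = 0.26 → q = 1.04×0.37×0.26 = 0.1000 m³/s
Panel 2-3: Δb = 0.44 m, d̄ = (0.60+0.52)/2 = 0.56, v̄ = (0.36+0.37)/2 = 0.365 → q = 0.44×0.56×0.365 = 0.08994 m³/s
Panel 3-4: Δb = 0.89 m, d̄ = (0.52+0.44)/2 = 0.48, v̄ = (0.37+0.33)/2 = 0.35 → q = 0.89×0.48×0.35 = 0.1495 m³/s
Panel 4-5: Δb = 1.03 m, d̄ = (0.44+0.17)/2 = 0.305, v̄ = (0.33+0.25)/2 = 0.29 → q = 1.03×0.305×0.29 = 0.09110 m³/s
Q = Σ q = 0.4306 m³/s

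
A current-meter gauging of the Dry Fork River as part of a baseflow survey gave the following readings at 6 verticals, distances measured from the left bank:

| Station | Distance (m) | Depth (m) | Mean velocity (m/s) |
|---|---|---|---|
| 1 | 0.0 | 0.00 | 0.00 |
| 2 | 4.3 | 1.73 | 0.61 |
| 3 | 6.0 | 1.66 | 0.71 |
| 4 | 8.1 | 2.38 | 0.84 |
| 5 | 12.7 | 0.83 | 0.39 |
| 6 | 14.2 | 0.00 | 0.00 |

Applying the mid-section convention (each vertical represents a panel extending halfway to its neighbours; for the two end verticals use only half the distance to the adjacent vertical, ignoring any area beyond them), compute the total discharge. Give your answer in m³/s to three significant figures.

13.1 m³/s

w_2 = (6.0 − 0.0)/2 = 3 m; q_2 = 0.61 × 1.73 × 3 = 3.166 m³/s
w_3 = (8.1 − 4.3)/2 = 1.9 m; q_3 = 0.71 × 1.66 × 1.9 = 2.239 m³/s
w_4 = (12.7 − 6.0)/2 = 3.35 m; q_4 = 0.84 × 2.38 × 3.35 = 6.697 m³/s
w_5 = (14.2 − 8.1)/2 = 3.05 m; q_5 = 0.39 × 0.83 × 3.05 = 0.9873 m³/s
Stations 1, 6 contribute zero (depth or velocity is 0).
Q = Σ qᵢ = 13.09 m³/s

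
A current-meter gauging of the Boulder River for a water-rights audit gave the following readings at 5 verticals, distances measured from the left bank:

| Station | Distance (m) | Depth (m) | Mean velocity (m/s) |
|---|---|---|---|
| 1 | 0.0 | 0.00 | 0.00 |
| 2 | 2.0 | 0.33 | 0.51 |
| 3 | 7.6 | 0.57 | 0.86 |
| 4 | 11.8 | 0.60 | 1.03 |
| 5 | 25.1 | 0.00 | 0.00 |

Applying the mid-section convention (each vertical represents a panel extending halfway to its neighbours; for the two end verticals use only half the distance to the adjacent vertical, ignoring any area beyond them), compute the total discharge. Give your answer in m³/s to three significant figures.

w_2 = (7.6 − 0.0)/2 = 3.8 m; q_2 = 0.51 × 0.33 × 3.8 = 0.6395 m³/s
w_3 = (11.8 − 2.0)/2 = 4.9 m; q_3 = 0.86 × 0.57 × 4.9 = 2.402 m³/s
w_4 = (25.1 − 7.6)/2 = 8.75 m; q_4 = 1.03 × 0.60 × 8.75 = 5.408 m³/s
Stations 1, 5 contribute zero (depth or velocity is 0).
Q = Σ qᵢ = 8.449 m³/s

8.45 m³/s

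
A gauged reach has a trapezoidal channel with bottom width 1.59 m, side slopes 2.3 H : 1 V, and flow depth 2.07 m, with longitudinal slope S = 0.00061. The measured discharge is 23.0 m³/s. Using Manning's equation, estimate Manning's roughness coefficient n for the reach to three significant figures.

A = (b + z·y)·y = (1.59 + 2.3×2.07)×2.07 = 13.15 m²
P = b + 2y√(1+z²) = 1.59 + 2×2.07×√(1+2.3²) = 11.97 m
R = A/P = 13.15/11.97 = 1.098 m
n = (1/Q)·A·R^(2/3)·S^(1/2) = (1/23.0) × 13.15 × 1.064 × 0.02470 = 0.01503

0.0150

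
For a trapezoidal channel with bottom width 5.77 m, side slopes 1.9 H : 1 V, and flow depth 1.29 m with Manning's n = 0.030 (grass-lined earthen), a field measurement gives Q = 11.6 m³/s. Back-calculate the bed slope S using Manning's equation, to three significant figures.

A = (b + z·y)·y = (5.77 + 1.9×1.29)×1.29 = 10.61 m²
P = b + 2y√(1+z²) = 5.77 + 2×1.29×√(1+1.9²) = 11.31 m
R = A/P = 10.61/11.31 = 0.9377 m
S = (Q·n / (1·A·R^(2/3)))² = (11.6×0.030 / (1×10.61×0.9580))² = 0.001173

0.00117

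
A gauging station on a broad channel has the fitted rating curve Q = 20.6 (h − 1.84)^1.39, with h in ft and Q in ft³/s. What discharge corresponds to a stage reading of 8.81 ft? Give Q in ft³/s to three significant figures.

306 ft³/s

Q = 20.6 × (8.81 − 1.84)^1.39 = 20.6 × 6.97^1.39 = 306.2 ft³/s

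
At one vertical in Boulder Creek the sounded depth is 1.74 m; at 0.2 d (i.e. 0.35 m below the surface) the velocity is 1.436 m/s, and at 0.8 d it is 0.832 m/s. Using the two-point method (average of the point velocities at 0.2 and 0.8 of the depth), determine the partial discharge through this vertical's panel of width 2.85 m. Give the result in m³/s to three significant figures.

v̄ = (1.436 + 0.832) / 2 = 1.134 m/s
q = v̄ × d × w = 1.134 × 1.74 × 2.85 = 5.624 m³/s

5.62 m³/s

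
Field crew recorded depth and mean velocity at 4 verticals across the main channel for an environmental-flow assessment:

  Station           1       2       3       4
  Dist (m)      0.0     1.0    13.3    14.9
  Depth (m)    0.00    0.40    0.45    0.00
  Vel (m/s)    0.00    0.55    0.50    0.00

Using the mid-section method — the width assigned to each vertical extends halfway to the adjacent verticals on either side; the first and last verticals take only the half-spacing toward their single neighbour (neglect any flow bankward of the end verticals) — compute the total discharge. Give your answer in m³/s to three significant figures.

w_2 = (13.3 − 0.0)/2 = 6.65 m; q_2 = 0.55 × 0.40 × 6.65 = 1.463 m³/s
w_3 = (14.9 − 1.0)/2 = 6.95 m; q_3 = 0.50 × 0.45 × 6.95 = 1.564 m³/s
Stations 1, 4 contribute zero (depth or velocity is 0).
Q = Σ qᵢ = 3.027 m³/s

3.03 m³/s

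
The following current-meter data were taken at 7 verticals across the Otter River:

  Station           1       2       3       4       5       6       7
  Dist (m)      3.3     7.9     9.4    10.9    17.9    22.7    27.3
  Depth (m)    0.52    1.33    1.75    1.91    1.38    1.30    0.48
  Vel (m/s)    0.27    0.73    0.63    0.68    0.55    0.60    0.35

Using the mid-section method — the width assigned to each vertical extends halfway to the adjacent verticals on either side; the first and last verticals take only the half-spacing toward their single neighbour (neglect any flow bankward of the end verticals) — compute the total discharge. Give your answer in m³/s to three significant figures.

19.0 m³/s

w_1 = (7.9 − 3.3)/2 = 2.3 m; q_1 = 0.27 × 0.52 × 2.3 = 0.3229 m³/s
w_2 = (9.4 − 3.3)/2 = 3.05 m; q_2 = 0.73 × 1.33 × 3.05 = 2.961 m³/s
w_3 = (10.9 − 7.9)/2 = 1.5 m; q_3 = 0.63 × 1.75 × 1.5 = 1.654 m³/s
w_4 = (17.9 − 9.4)/2 = 4.25 m; q_4 = 0.68 × 1.91 × 4.25 = 5.520 m³/s
w_5 = (22.7 − 10.9)/2 = 5.9 m; q_5 = 0.55 × 1.38 × 5.9 = 4.478 m³/s
w_6 = (27.3 − 17.9)/2 = 4.7 m; q_6 = 0.60 × 1.30 × 4.7 = 3.666 m³/s
w_7 = (27.3 − 22.7)/2 = 2.3 m; q_7 = 0.35 × 0.48 × 2.3 = 0.3864 m³/s
Q = Σ qᵢ = 18.99 m³/s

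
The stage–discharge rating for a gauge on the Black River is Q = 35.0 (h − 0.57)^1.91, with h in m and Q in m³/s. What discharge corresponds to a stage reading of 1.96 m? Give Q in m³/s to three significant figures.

Q = 35.0 × (1.96 − 0.57)^1.91 = 35.0 × 1.39^1.91 = 65.65 m³/s

65.6 m³/s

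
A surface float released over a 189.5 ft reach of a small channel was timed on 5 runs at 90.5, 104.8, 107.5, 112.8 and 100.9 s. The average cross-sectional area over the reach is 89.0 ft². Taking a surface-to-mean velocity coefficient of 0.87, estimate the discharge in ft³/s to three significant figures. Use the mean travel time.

t̄ = (90.5 + 104.8 + 107.5 + 112.8 + 100.9) / 5 = 103.3 s
v_surface = L / t̄ = 189.5 / 103.3 = 1.834 ft/s
v_mean = 0.87 × 1.834 = 1.596 ft/s
Q = A × v_mean = 89.0 × 1.596 = 142.0 ft³/s

142 ft³/s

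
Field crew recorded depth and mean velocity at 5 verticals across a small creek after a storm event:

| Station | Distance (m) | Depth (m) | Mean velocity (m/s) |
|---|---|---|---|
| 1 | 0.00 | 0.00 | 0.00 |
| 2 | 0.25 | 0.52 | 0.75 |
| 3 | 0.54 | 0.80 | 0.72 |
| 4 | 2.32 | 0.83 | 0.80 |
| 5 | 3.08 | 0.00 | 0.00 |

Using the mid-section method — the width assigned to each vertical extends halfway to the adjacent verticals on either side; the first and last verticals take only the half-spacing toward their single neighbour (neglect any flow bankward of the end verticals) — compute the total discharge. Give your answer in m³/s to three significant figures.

1.54 m³/s

w_2 = (0.54 − 0.00)/2 = 0.27 m; q_2 = 0.75 × 0.52 × 0.27 = 0.1053 m³/s
w_3 = (2.32 − 0.25)/2 = 1.035 m; q_3 = 0.72 × 0.80 × 1.035 = 0.5962 m³/s
w_4 = (3.08 − 0.54)/2 = 1.27 m; q_4 = 0.80 × 0.83 × 1.27 = 0.8433 m³/s
Stations 1, 5 contribute zero (depth or velocity is 0).
Q = Σ qᵢ = 1.545 m³/s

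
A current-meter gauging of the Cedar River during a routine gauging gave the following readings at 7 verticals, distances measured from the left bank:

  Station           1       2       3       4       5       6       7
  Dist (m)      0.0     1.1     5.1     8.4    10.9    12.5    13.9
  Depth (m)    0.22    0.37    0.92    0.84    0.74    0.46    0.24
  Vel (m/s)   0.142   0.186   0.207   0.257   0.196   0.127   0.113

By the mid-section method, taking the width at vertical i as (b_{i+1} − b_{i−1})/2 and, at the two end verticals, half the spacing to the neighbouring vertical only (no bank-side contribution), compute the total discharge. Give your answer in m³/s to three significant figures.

1.92 m³/s

w_1 = (1.1 − 0.0)/2 = 0.55 m; q_1 = 0.142 × 0.22 × 0.55 = 0.01718 m³/s
w_2 = (5.1 − 0.0)/2 = 2.55 m; q_2 = 0.186 × 0.37 × 2.55 = 0.1755 m³/s
w_3 = (8.4 − 1.1)/2 = 3.65 m; q_3 = 0.207 × 0.92 × 3.65 = 0.6951 m³/s
w_4 = (10.9 − 5.1)/2 = 2.9 m; q_4 = 0.257 × 0.84 × 2.9 = 0.6261 m³/s
w_5 = (12.5 − 8.4)/2 = 2.05 m; q_5 = 0.196 × 0.74 × 2.05 = 0.2973 m³/s
w_6 = (13.9 − 10.9)/2 = 1.5 m; q_6 = 0.127 × 0.46 × 1.5 = 0.08763 m³/s
w_7 = (13.9 − 12.5)/2 = 0.7 m; q_7 = 0.113 × 0.24 × 0.7 = 0.01898 m³/s
Q = Σ qᵢ = 1.918 m³/s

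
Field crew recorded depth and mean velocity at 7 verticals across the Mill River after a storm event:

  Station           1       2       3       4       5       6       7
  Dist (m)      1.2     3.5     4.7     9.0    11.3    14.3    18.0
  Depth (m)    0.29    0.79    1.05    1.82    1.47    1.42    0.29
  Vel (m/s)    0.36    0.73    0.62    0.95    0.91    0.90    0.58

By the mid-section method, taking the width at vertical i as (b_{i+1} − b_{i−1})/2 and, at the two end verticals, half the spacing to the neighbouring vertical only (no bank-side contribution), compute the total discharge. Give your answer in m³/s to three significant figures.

w_1 = (3.5 − 1.2)/2 = 1.15 m; q_1 = 0.36 × 0.29 × 1.15 = 0.1201 m³/s
w_2 = (4.7 − 1.2)/2 = 1.75 m; q_2 = 0.73 × 0.79 × 1.75 = 1.009 m³/s
w_3 = (9.0 − 3.5)/2 = 2.75 m; q_3 = 0.62 × 1.05 × 2.75 = 1.790 m³/s
w_4 = (11.3 − 4.7)/2 = 3.3 m; q_4 = 0.95 × 1.82 × 3.3 = 5.706 m³/s
w_5 = (14.3 − 9.0)/2 = 2.65 m; q_5 = 0.91 × 1.47 × 2.65 = 3.545 m³/s
w_6 = (18.0 − 11.3)/2 = 3.35 m; q_6 = 0.90 × 1.42 × 3.35 = 4.281 m³/s
w_7 = (18.0 − 14.3)/2 = 1.85 m; q_7 = 0.58 × 0.29 × 1.85 = 0.3112 m³/s
Q = Σ qᵢ = 16.76 m³/s

16.8 m³/s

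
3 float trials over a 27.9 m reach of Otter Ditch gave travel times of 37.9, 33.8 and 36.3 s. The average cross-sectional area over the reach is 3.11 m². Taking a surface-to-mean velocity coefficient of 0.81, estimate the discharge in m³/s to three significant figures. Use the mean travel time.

t̄ = (37.9 + 33.8 + 36.3) / 3 = 36 s
v_surface = L / t̄ = 27.9 / 36 = 0.7750 m/s
v_mean = 0.81 × 0.7750 = 0.6278 m/s
Q = A × v_mean = 3.11 × 0.6278 = 1.952 m³/s

1.95 m³/s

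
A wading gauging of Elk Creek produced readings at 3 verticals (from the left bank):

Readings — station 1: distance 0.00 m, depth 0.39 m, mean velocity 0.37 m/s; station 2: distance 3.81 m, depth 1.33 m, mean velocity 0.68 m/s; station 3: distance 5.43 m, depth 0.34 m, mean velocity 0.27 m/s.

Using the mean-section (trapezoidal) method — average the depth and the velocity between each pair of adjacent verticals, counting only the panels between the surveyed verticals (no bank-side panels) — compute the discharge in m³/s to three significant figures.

Panel 1-2: Δb = 3.81 m, d̄ = (0.39+1.33)/2 = 0.86, v̄ = (0.37+0.68)/2 = 0.525 → q = 3.81×0.86×0.525 = 1.720 m³/s
Panel 2-3: Δb = 1.62 m, d̄ = (1.33+0.34)/2 = 0.835, v̄ = (0.68+0.27)/2 = 0.475 → q = 1.62×0.835×0.475 = 0.6425 m³/s
Q = Σ q = 2.363 m³/s

2.36 m³/s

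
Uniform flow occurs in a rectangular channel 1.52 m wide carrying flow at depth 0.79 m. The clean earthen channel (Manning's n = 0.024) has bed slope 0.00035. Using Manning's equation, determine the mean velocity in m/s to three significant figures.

A = b·y = 1.52 × 0.79 = 1.201 m²
P = b + 2y = 1.52 + 2×0.79 = 3.100 m
R = A/P = 1.201/3.100 = 0.3874 m
Q = (1/n)·A·R^(2/3)·S^(1/2) = (1/0.024) × 1.201 × 0.3874^(2/3) × 0.00035^(1/2) = 0.4974 m³/s
V = Q/A = 0.4974/1.201 = 0.4142 m/s

0.414 m/s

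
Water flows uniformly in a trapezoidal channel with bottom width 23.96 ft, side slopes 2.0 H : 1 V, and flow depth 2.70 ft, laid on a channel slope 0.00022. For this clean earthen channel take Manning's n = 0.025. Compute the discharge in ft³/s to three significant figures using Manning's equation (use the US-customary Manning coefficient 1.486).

A = (b + z·y)·y = (23.96 + 2.0×2.70)×2.70 = 79.27 ft²
P = b + 2y√(1+z²) = 23.96 + 2×2.70×√(1+2.0²) = 36.03 ft
R = A/P = 79.27/36.03 = 2.200 ft
Q = (1.486/n)·A·R^(2/3)·S^(1/2) = (1.486/0.025) × 79.27 × 2.200^(2/3) × 0.00022^(1/2) = 118.2 ft³/s

118 ft³/s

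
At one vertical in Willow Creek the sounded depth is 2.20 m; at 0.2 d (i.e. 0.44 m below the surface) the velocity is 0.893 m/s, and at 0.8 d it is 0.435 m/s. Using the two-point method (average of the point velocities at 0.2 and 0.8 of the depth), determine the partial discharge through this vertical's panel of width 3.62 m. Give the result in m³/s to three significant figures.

v̄ = (0.893 + 0.435) / 2 = 0.6640 m/s
q = v̄ × d × w = 0.6640 × 2.20 × 3.62 = 5.288 m³/s

5.29 m³/s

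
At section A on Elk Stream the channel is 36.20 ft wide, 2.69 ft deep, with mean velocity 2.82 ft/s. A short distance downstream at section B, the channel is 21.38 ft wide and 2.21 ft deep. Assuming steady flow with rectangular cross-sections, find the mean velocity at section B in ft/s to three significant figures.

Q = A₁V₁ = (36.20×2.69) × 2.82 = 274.6 ft³/s
A₂ = 21.38 × 2.21 = 47.25 ft²
V₂ = Q/A₂ = 274.6/47.25 = 5.812 ft/s

5.81 ft/s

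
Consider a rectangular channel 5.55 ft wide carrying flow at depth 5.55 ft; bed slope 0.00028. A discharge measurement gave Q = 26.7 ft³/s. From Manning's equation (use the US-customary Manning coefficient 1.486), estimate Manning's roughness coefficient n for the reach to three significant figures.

0.0432

A = b·y = 5.55 × 5.55 = 30.80 ft²
P = b + 2y = 5.55 + 2×5.55 = 16.65 ft
R = A/P = 30.80/16.65 = 1.850 ft
n = (1.486/Q)·A·R^(2/3)·S^(1/2) = (1.486/26.7) × 30.80 × 1.507 × 0.01673 = 0.04323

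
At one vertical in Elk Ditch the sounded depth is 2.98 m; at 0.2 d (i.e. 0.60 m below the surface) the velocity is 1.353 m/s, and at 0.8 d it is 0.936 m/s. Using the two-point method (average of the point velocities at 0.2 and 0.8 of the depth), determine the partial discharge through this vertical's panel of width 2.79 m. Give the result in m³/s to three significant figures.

9.52 m³/s

v̄ = (1.353 + 0.936) / 2 = 1.145 m/s
q = v̄ × d × w = 1.145 × 2.98 × 2.79 = 9.516 m³/s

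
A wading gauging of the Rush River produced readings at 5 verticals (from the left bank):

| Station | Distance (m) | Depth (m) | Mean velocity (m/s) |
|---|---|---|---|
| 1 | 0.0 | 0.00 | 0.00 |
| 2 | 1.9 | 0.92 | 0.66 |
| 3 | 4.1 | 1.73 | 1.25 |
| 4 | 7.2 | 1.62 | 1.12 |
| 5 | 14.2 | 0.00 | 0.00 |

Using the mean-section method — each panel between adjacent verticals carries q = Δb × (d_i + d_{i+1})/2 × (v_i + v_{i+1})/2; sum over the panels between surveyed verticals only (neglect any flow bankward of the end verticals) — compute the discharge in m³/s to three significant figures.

Panel 1-2: Δb = 1.9 m, d̄ = (0.00+0.92)/2 = 0.46, v̄ = (0.00+0.66)/2 = 0.33 → q = 1.9×0.46×0.33 = 0.2884 m³/s
Panel 2-3: Δb = 2.2 m, d̄ = (0.92+1.73)/2 = 1.325, v̄ = (0.66+1.25)/2 = 0.955 → q = 2.2×1.325×0.955 = 2.784 m³/s
Panel 3-4: Δb = 3.1 m, d̄ = (1.73+1.62)/2 = 1.675, v̄ = (1.25+1.12)/2 = 1.185 → q = 3.1×1.675×1.185 = 6.153 m³/s
Panel 4-5: Δb = 7 m, d̄ = (1.62+0.00)/2 = 0.81, v̄ = (1.12+0.00)/2 = 0.56 → q = 7×0.81×0.56 = 3.175 m³/s
Q = Σ q = 12.40 m³/s

12.4 m³/s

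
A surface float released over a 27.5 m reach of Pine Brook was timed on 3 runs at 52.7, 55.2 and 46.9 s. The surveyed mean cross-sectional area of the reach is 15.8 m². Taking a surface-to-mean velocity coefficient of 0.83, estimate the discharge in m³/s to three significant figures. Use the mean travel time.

t̄ = (52.7 + 55.2 + 46.9) / 3 = 51.6 s
v_surface = L / t̄ = 27.5 / 51.6 = 0.5329 m/s
v_mean = 0.83 × 0.5329 = 0.4423 m/s
Q = A × v_mean = 15.8 × 0.4423 = 6.989 m³/s

6.99 m³/s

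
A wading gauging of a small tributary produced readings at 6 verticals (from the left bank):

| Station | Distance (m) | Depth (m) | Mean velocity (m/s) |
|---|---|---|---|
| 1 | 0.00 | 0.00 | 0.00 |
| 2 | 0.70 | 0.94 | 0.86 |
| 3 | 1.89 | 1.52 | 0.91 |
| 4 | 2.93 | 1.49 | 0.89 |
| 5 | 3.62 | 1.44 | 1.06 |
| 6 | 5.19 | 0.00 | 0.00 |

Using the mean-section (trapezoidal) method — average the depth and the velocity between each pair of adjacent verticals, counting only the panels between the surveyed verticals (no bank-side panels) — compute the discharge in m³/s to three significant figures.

4.43 m³/s

Panel 1-2: Δb = 0.7 m, d̄ = (0.00+0.94)/2 = 0.47, v̄ = (0.00+0.86)/2 = 0.43 → q = 0.7×0.47×0.43 = 0.1415 m³/s
Panel 2-3: Δb = 1.19 m, d̄ = (0.94+1.52)/2 = 1.23, v̄ = (0.86+0.91)/2 = 0.885 → q = 1.19×1.23×0.885 = 1.295 m³/s
Panel 3-4: Δb = 1.04 m, d̄ = (1.52+1.49)/2 = 1.505, v̄ = (0.91+0.89)/2 = 0.9 → q = 1.04×1.505×0.9 = 1.409 m³/s
Panel 4-5: Δb = 0.69 m, d̄ = (1.49+1.44)/2 = 1.465, v̄ = (0.89+1.06)/2 = 0.975 → q = 0.69×1.465×0.975 = 0.9856 m³/s
Panel 5-6: Δb = 1.57 m, d̄ = (1.44+0.00)/2 = 0.72, v̄ = (1.06+0.00)/2 = 0.53 → q = 1.57×0.72×0.53 = 0.5991 m³/s
Q = Σ q = 4.430 m³/s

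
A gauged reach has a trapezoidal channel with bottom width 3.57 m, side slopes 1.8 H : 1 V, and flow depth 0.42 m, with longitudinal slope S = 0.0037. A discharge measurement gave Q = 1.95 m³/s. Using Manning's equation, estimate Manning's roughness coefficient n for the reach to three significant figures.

A = (b + z·y)·y = (3.57 + 1.8×0.42)×0.42 = 1.817 m²
P = b + 2y√(1+z²) = 3.57 + 2×0.42×√(1+1.8²) = 5.300 m
R = A/P = 1.817/5.300 = 0.3428 m
n = (1/Q)·A·R^(2/3)·S^(1/2) = (1/1.95) × 1.817 × 0.4898 × 0.06083 = 0.02776

0.0278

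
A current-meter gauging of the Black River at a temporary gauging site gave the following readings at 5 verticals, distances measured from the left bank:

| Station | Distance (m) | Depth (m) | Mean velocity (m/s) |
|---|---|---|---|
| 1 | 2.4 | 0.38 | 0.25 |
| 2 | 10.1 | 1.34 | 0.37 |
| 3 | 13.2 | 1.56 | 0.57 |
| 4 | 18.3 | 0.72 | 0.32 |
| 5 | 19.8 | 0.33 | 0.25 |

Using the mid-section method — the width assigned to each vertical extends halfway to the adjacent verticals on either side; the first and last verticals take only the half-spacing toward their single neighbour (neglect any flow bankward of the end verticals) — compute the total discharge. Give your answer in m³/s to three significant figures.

7.51 m³/s

w_1 = (10.1 − 2.4)/2 = 3.85 m; q_1 = 0.25 × 0.38 × 3.85 = 0.3658 m³/s
w_2 = (13.2 − 2.4)/2 = 5.4 m; q_2 = 0.37 × 1.34 × 5.4 = 2.677 m³/s
w_3 = (18.3 − 10.1)/2 = 4.1 m; q_3 = 0.57 × 1.56 × 4.1 = 3.646 m³/s
w_4 = (19.8 − 13.2)/2 = 3.3 m; q_4 = 0.32 × 0.72 × 3.3 = 0.7603 m³/s
w_5 = (19.8 − 18.3)/2 = 0.75 m; q_5 = 0.25 × 0.33 × 0.75 = 0.06188 m³/s
Q = Σ qᵢ = 7.511 m³/s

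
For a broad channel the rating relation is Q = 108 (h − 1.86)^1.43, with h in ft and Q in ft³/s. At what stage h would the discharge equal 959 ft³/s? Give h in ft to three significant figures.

h − h₀ = (Q/C)^(1/b) = (959/108)^(1/1.43) = 4.605 ft
h = 1.86 + 4.605 = 6.465 ft

6.46 ft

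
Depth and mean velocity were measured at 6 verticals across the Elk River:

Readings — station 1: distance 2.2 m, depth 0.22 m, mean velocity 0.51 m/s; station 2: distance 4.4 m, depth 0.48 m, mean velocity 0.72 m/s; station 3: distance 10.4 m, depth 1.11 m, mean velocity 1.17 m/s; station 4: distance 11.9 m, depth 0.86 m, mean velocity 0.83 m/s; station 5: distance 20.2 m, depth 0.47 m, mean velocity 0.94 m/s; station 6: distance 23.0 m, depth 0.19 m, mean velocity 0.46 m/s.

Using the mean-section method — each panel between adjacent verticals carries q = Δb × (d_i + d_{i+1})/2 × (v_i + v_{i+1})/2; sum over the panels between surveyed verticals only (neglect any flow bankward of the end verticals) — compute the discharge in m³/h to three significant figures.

43200 m³/h

Panel 1-2: Δb = 2.2 m, d̄ = (0.22+0.48)/2 = 0.35, v̄ = (0.51+0.72)/2 = 0.615 → q = 2.2×0.35×0.615 = 0.4736 m³/s
Panel 2-3: Δb = 6 m, d̄ = (0.48+1.11)/2 = 0.795, v̄ = (0.72+1.17)/2 = 0.945 → q = 6×0.795×0.945 = 4.508 m³/s
Panel 3-4: Δb = 1.5 m, d̄ = (1.11+0.86)/2 = 0.985, v̄ = (1.17+0.83)/2 = 1 → q = 1.5×0.985×1 = 1.478 m³/s
Panel 4-5: Δb = 8.3 m, d̄ = (0.86+0.47)/2 = 0.665, v̄ = (0.83+0.94)/2 = 0.885 → q = 8.3×0.665×0.885 = 4.885 m³/s
Panel 5-6: Δb = 2.8 m, d̄ = (0.47+0.19)/2 = 0.33, v̄ = (0.94+0.46)/2 = 0.7 → q = 2.8×0.33×0.7 = 0.6468 m³/s
Q = Σ q = 11.99 m³/s
= 11.99 × 3600 = 43160 m³/h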